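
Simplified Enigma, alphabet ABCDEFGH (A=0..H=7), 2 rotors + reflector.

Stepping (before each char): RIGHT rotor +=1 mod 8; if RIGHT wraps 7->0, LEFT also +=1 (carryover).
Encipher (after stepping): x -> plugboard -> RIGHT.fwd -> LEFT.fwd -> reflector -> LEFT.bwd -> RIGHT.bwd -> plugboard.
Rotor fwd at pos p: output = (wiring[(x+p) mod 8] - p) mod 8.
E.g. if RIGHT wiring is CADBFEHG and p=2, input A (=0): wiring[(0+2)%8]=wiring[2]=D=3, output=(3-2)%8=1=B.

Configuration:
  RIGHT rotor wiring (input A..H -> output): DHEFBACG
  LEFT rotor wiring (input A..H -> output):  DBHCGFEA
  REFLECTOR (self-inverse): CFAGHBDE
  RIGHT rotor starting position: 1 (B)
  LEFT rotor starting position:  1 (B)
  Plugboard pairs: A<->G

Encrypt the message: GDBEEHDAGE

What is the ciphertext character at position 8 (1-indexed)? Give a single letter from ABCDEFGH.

Char 1 ('G'): step: R->2, L=1; G->plug->A->R->C->L->B->refl->F->L'->D->R'->B->plug->B
Char 2 ('D'): step: R->3, L=1; D->plug->D->R->H->L->C->refl->A->L'->A->R'->F->plug->F
Char 3 ('B'): step: R->4, L=1; B->plug->B->R->E->L->E->refl->H->L'->G->R'->C->plug->C
Char 4 ('E'): step: R->5, L=1; E->plug->E->R->C->L->B->refl->F->L'->D->R'->A->plug->G
Char 5 ('E'): step: R->6, L=1; E->plug->E->R->G->L->H->refl->E->L'->E->R'->A->plug->G
Char 6 ('H'): step: R->7, L=1; H->plug->H->R->D->L->F->refl->B->L'->C->R'->F->plug->F
Char 7 ('D'): step: R->0, L->2 (L advanced); D->plug->D->R->F->L->G->refl->D->L'->D->R'->A->plug->G
Char 8 ('A'): step: R->1, L=2; A->plug->G->R->F->L->G->refl->D->L'->D->R'->B->plug->B

B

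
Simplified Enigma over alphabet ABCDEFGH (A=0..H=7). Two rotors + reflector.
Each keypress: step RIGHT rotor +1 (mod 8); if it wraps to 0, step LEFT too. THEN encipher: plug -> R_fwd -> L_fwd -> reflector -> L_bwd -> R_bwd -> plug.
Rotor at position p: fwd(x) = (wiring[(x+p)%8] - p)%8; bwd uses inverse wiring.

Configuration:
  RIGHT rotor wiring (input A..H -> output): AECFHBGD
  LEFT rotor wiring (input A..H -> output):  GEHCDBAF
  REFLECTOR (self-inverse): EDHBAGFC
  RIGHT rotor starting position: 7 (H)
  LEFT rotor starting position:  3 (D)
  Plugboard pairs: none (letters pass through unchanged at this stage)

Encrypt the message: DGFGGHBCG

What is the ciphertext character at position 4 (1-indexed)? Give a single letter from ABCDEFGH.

Char 1 ('D'): step: R->0, L->4 (L advanced); D->plug->D->R->F->L->A->refl->E->L'->C->R'->C->plug->C
Char 2 ('G'): step: R->1, L=4; G->plug->G->R->C->L->E->refl->A->L'->F->R'->F->plug->F
Char 3 ('F'): step: R->2, L=4; F->plug->F->R->B->L->F->refl->G->L'->H->R'->D->plug->D
Char 4 ('G'): step: R->3, L=4; G->plug->G->R->B->L->F->refl->G->L'->H->R'->H->plug->H

H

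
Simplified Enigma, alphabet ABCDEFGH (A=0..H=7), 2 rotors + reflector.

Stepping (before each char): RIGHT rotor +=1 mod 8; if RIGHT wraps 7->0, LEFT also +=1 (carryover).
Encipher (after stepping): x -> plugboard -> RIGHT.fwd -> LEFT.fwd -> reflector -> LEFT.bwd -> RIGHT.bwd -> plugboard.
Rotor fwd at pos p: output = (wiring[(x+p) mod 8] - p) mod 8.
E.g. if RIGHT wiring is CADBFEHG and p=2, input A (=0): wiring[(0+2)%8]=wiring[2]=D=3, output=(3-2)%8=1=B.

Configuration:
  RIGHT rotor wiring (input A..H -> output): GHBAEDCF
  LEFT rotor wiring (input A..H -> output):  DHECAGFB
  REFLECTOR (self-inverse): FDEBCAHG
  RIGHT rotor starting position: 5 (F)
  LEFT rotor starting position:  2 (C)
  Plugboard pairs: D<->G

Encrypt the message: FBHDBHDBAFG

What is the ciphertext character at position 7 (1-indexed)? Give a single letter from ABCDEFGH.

Char 1 ('F'): step: R->6, L=2; F->plug->F->R->C->L->G->refl->H->L'->F->R'->H->plug->H
Char 2 ('B'): step: R->7, L=2; B->plug->B->R->H->L->F->refl->A->L'->B->R'->E->plug->E
Char 3 ('H'): step: R->0, L->3 (L advanced); H->plug->H->R->F->L->A->refl->F->L'->B->R'->C->plug->C
Char 4 ('D'): step: R->1, L=3; D->plug->G->R->E->L->G->refl->H->L'->A->R'->B->plug->B
Char 5 ('B'): step: R->2, L=3; B->plug->B->R->G->L->E->refl->C->L'->D->R'->F->plug->F
Char 6 ('H'): step: R->3, L=3; H->plug->H->R->G->L->E->refl->C->L'->D->R'->F->plug->F
Char 7 ('D'): step: R->4, L=3; D->plug->G->R->F->L->A->refl->F->L'->B->R'->D->plug->G

G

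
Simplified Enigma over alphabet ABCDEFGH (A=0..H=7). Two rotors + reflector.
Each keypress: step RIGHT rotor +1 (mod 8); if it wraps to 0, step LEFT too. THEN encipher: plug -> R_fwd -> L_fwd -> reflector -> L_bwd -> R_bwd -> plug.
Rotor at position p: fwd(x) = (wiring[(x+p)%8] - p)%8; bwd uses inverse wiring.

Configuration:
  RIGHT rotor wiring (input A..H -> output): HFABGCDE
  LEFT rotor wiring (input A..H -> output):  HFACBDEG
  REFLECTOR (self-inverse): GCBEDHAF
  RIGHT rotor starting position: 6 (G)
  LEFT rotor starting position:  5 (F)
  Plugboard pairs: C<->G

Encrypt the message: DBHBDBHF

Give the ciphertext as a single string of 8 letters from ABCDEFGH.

Answer: GEDHEHED

Derivation:
Char 1 ('D'): step: R->7, L=5; D->plug->D->R->B->L->H->refl->F->L'->G->R'->C->plug->G
Char 2 ('B'): step: R->0, L->6 (L advanced); B->plug->B->R->F->L->E->refl->D->L'->G->R'->E->plug->E
Char 3 ('H'): step: R->1, L=6; H->plug->H->R->G->L->D->refl->E->L'->F->R'->D->plug->D
Char 4 ('B'): step: R->2, L=6; B->plug->B->R->H->L->F->refl->H->L'->D->R'->H->plug->H
Char 5 ('D'): step: R->3, L=6; D->plug->D->R->A->L->G->refl->A->L'->B->R'->E->plug->E
Char 6 ('B'): step: R->4, L=6; B->plug->B->R->G->L->D->refl->E->L'->F->R'->H->plug->H
Char 7 ('H'): step: R->5, L=6; H->plug->H->R->B->L->A->refl->G->L'->A->R'->E->plug->E
Char 8 ('F'): step: R->6, L=6; F->plug->F->R->D->L->H->refl->F->L'->H->R'->D->plug->D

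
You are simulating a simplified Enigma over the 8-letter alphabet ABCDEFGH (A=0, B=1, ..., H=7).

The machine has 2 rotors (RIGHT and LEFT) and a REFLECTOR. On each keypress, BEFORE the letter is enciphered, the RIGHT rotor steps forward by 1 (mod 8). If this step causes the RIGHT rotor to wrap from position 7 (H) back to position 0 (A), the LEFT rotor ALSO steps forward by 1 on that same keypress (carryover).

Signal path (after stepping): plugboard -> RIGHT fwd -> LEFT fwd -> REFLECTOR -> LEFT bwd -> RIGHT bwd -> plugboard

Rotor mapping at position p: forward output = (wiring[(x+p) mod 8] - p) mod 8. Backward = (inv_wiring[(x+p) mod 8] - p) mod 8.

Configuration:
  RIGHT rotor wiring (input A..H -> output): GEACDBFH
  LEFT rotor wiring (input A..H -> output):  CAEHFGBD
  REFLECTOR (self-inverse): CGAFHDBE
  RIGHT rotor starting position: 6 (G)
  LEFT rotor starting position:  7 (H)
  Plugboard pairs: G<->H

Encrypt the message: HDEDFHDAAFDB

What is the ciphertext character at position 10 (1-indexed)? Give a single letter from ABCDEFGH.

Char 1 ('H'): step: R->7, L=7; H->plug->G->R->C->L->B->refl->G->L'->F->R'->C->plug->C
Char 2 ('D'): step: R->0, L->0 (L advanced); D->plug->D->R->C->L->E->refl->H->L'->D->R'->E->plug->E
Char 3 ('E'): step: R->1, L=0; E->plug->E->R->A->L->C->refl->A->L'->B->R'->C->plug->C
Char 4 ('D'): step: R->2, L=0; D->plug->D->R->H->L->D->refl->F->L'->E->R'->G->plug->H
Char 5 ('F'): step: R->3, L=0; F->plug->F->R->D->L->H->refl->E->L'->C->R'->D->plug->D
Char 6 ('H'): step: R->4, L=0; H->plug->G->R->E->L->F->refl->D->L'->H->R'->A->plug->A
Char 7 ('D'): step: R->5, L=0; D->plug->D->R->B->L->A->refl->C->L'->A->R'->B->plug->B
Char 8 ('A'): step: R->6, L=0; A->plug->A->R->H->L->D->refl->F->L'->E->R'->F->plug->F
Char 9 ('A'): step: R->7, L=0; A->plug->A->R->A->L->C->refl->A->L'->B->R'->D->plug->D
Char 10 ('F'): step: R->0, L->1 (L advanced); F->plug->F->R->B->L->D->refl->F->L'->E->R'->B->plug->B

B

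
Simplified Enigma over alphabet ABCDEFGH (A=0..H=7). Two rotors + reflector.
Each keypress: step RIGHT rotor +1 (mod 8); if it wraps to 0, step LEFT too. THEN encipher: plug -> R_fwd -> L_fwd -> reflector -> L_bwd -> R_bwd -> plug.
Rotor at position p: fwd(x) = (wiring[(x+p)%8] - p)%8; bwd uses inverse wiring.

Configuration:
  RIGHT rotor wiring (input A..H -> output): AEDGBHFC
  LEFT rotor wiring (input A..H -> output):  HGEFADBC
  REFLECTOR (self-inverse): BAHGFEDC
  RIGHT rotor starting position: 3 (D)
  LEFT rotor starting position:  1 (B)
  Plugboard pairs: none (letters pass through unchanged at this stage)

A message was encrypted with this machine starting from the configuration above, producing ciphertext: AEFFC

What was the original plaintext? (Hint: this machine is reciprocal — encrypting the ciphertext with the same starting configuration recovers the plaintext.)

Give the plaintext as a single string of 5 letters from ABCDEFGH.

Char 1 ('A'): step: R->4, L=1; A->plug->A->R->F->L->A->refl->B->L'->G->R'->D->plug->D
Char 2 ('E'): step: R->5, L=1; E->plug->E->R->H->L->G->refl->D->L'->B->R'->G->plug->G
Char 3 ('F'): step: R->6, L=1; F->plug->F->R->A->L->F->refl->E->L'->C->R'->C->plug->C
Char 4 ('F'): step: R->7, L=1; F->plug->F->R->C->L->E->refl->F->L'->A->R'->G->plug->G
Char 5 ('C'): step: R->0, L->2 (L advanced); C->plug->C->R->D->L->B->refl->A->L'->F->R'->G->plug->G

Answer: DGCGG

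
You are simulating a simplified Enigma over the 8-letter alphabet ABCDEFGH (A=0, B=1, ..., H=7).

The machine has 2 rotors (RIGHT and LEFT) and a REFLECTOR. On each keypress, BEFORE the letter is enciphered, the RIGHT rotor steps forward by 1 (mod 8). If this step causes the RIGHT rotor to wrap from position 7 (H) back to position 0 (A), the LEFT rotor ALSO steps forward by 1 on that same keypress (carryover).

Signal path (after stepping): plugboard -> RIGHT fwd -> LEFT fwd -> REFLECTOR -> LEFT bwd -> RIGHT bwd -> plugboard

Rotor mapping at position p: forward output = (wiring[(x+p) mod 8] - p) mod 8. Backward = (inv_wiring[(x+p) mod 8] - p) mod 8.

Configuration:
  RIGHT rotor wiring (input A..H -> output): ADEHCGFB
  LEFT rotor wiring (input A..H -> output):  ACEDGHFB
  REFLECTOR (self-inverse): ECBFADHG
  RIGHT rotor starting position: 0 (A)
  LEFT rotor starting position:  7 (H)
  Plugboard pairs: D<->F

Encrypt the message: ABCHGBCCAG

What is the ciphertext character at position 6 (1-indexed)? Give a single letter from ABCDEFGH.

Char 1 ('A'): step: R->1, L=7; A->plug->A->R->C->L->D->refl->F->L'->D->R'->B->plug->B
Char 2 ('B'): step: R->2, L=7; B->plug->B->R->F->L->H->refl->G->L'->H->R'->F->plug->D
Char 3 ('C'): step: R->3, L=7; C->plug->C->R->D->L->F->refl->D->L'->C->R'->D->plug->F
Char 4 ('H'): step: R->4, L=7; H->plug->H->R->D->L->F->refl->D->L'->C->R'->B->plug->B
Char 5 ('G'): step: R->5, L=7; G->plug->G->R->C->L->D->refl->F->L'->D->R'->D->plug->F
Char 6 ('B'): step: R->6, L=7; B->plug->B->R->D->L->F->refl->D->L'->C->R'->C->plug->C

C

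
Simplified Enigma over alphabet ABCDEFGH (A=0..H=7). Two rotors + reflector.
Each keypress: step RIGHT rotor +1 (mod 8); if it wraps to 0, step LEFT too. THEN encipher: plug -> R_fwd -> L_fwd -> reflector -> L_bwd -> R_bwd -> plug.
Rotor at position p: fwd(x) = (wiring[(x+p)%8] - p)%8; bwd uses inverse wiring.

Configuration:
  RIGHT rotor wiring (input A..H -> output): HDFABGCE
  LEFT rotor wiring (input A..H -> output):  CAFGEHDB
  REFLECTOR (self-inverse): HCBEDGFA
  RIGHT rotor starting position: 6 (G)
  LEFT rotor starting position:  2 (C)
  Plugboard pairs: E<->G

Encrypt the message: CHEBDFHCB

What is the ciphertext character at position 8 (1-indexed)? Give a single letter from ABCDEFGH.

Char 1 ('C'): step: R->7, L=2; C->plug->C->R->E->L->B->refl->C->L'->C->R'->F->plug->F
Char 2 ('H'): step: R->0, L->3 (L advanced); H->plug->H->R->E->L->G->refl->F->L'->G->R'->F->plug->F
Char 3 ('E'): step: R->1, L=3; E->plug->G->R->D->L->A->refl->H->L'->F->R'->E->plug->G
Char 4 ('B'): step: R->2, L=3; B->plug->B->R->G->L->F->refl->G->L'->E->R'->D->plug->D
Char 5 ('D'): step: R->3, L=3; D->plug->D->R->H->L->C->refl->B->L'->B->R'->E->plug->G
Char 6 ('F'): step: R->4, L=3; F->plug->F->R->H->L->C->refl->B->L'->B->R'->G->plug->E
Char 7 ('H'): step: R->5, L=3; H->plug->H->R->E->L->G->refl->F->L'->G->R'->E->plug->G
Char 8 ('C'): step: R->6, L=3; C->plug->C->R->B->L->B->refl->C->L'->H->R'->E->plug->G

G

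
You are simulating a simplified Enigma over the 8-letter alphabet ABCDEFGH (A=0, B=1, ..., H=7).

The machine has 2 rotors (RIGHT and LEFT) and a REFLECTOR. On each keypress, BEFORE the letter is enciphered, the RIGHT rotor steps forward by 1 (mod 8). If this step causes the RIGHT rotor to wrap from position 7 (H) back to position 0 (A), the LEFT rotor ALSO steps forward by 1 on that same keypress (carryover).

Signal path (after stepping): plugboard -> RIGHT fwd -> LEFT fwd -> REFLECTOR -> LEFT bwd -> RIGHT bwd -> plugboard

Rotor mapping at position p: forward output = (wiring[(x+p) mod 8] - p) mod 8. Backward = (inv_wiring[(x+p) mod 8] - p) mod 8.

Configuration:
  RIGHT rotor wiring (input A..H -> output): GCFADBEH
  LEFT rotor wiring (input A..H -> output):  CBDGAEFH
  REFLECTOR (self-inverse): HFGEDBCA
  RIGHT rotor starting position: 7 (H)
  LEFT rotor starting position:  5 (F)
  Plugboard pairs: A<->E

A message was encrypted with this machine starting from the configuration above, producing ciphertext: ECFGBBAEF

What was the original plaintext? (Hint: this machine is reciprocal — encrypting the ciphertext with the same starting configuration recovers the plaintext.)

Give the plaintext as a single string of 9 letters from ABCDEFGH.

Answer: HGHCCHEHA

Derivation:
Char 1 ('E'): step: R->0, L->6 (L advanced); E->plug->A->R->G->L->C->refl->G->L'->H->R'->H->plug->H
Char 2 ('C'): step: R->1, L=6; C->plug->C->R->H->L->G->refl->C->L'->G->R'->G->plug->G
Char 3 ('F'): step: R->2, L=6; F->plug->F->R->F->L->A->refl->H->L'->A->R'->H->plug->H
Char 4 ('G'): step: R->3, L=6; G->plug->G->R->H->L->G->refl->C->L'->G->R'->C->plug->C
Char 5 ('B'): step: R->4, L=6; B->plug->B->R->F->L->A->refl->H->L'->A->R'->C->plug->C
Char 6 ('B'): step: R->5, L=6; B->plug->B->R->H->L->G->refl->C->L'->G->R'->H->plug->H
Char 7 ('A'): step: R->6, L=6; A->plug->E->R->H->L->G->refl->C->L'->G->R'->A->plug->E
Char 8 ('E'): step: R->7, L=6; E->plug->A->R->A->L->H->refl->A->L'->F->R'->H->plug->H
Char 9 ('F'): step: R->0, L->7 (L advanced); F->plug->F->R->B->L->D->refl->E->L'->D->R'->E->plug->A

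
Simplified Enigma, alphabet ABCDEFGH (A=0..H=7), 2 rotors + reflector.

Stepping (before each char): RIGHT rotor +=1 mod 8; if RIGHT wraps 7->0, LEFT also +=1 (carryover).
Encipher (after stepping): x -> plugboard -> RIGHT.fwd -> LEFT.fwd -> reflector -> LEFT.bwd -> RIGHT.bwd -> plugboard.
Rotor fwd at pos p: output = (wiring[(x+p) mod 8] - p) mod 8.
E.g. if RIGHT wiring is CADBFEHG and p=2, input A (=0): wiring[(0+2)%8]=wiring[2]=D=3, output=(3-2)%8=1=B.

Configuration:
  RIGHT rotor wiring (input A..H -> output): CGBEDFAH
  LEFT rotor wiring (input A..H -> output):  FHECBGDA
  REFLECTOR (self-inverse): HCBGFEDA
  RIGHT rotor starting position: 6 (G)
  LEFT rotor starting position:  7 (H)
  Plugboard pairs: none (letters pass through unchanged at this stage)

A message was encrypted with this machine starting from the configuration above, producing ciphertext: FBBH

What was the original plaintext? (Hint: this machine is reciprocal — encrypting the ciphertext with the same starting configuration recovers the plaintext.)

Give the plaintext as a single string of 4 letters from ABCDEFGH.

Char 1 ('F'): step: R->7, L=7; F->plug->F->R->E->L->D->refl->G->L'->B->R'->H->plug->H
Char 2 ('B'): step: R->0, L->0 (L advanced); B->plug->B->R->G->L->D->refl->G->L'->F->R'->F->plug->F
Char 3 ('B'): step: R->1, L=0; B->plug->B->R->A->L->F->refl->E->L'->C->R'->D->plug->D
Char 4 ('H'): step: R->2, L=0; H->plug->H->R->E->L->B->refl->C->L'->D->R'->D->plug->D

Answer: HFDD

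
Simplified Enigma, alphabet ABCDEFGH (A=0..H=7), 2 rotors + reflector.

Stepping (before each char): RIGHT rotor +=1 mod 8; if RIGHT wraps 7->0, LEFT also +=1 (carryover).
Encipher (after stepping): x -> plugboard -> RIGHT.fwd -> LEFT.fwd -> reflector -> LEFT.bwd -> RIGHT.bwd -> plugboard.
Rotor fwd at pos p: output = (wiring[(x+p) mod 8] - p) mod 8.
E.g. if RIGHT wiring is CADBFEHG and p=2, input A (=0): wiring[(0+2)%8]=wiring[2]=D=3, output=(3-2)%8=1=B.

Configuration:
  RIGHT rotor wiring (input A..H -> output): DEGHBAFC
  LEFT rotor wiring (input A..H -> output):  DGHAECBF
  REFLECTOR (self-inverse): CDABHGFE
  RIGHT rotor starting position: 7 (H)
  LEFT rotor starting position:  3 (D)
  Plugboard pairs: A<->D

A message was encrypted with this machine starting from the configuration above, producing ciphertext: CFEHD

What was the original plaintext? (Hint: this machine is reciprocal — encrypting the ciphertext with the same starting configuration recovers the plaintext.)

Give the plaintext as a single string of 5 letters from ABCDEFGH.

Char 1 ('C'): step: R->0, L->4 (L advanced); C->plug->C->R->G->L->D->refl->B->L'->D->R'->A->plug->D
Char 2 ('F'): step: R->1, L=4; F->plug->F->R->E->L->H->refl->E->L'->H->R'->E->plug->E
Char 3 ('E'): step: R->2, L=4; E->plug->E->R->D->L->B->refl->D->L'->G->R'->D->plug->A
Char 4 ('H'): step: R->3, L=4; H->plug->H->R->D->L->B->refl->D->L'->G->R'->B->plug->B
Char 5 ('D'): step: R->4, L=4; D->plug->A->R->F->L->C->refl->A->L'->A->R'->F->plug->F

Answer: DEABF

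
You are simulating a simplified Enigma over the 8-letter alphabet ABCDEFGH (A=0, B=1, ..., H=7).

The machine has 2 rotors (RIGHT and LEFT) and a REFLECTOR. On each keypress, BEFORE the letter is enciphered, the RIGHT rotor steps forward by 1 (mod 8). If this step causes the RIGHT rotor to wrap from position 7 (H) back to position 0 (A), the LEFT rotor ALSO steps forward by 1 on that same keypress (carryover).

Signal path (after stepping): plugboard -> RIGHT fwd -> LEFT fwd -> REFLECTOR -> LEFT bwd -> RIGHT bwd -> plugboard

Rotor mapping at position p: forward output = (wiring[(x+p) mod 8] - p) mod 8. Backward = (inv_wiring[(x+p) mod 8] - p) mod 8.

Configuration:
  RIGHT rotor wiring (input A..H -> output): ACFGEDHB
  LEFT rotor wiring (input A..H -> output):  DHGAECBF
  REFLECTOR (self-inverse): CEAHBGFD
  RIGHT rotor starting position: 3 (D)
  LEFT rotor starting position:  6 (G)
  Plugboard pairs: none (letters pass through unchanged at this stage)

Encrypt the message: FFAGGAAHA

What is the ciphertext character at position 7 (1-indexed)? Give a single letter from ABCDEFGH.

Char 1 ('F'): step: R->4, L=6; F->plug->F->R->G->L->G->refl->F->L'->C->R'->H->plug->H
Char 2 ('F'): step: R->5, L=6; F->plug->F->R->A->L->D->refl->H->L'->B->R'->G->plug->G
Char 3 ('A'): step: R->6, L=6; A->plug->A->R->B->L->H->refl->D->L'->A->R'->F->plug->F
Char 4 ('G'): step: R->7, L=6; G->plug->G->R->E->L->A->refl->C->L'->F->R'->F->plug->F
Char 5 ('G'): step: R->0, L->7 (L advanced); G->plug->G->R->H->L->C->refl->A->L'->C->R'->B->plug->B
Char 6 ('A'): step: R->1, L=7; A->plug->A->R->B->L->E->refl->B->L'->E->R'->B->plug->B
Char 7 ('A'): step: R->2, L=7; A->plug->A->R->D->L->H->refl->D->L'->G->R'->G->plug->G

G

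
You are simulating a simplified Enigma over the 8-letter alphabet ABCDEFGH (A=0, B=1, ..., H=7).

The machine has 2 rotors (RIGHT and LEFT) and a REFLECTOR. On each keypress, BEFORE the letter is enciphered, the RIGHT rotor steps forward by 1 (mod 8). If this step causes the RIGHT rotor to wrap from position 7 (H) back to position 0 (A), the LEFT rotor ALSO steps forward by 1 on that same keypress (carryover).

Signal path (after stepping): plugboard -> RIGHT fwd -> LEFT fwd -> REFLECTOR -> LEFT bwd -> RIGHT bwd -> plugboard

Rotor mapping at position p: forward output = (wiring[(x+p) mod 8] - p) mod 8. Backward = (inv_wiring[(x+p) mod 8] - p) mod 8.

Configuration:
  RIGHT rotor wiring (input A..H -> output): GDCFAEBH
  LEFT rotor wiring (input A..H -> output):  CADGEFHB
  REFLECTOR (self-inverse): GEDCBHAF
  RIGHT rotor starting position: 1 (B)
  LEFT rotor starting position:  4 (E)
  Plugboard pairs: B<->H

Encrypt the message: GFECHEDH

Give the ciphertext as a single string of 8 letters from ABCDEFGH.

Char 1 ('G'): step: R->2, L=4; G->plug->G->R->E->L->G->refl->A->L'->A->R'->A->plug->A
Char 2 ('F'): step: R->3, L=4; F->plug->F->R->D->L->F->refl->H->L'->G->R'->D->plug->D
Char 3 ('E'): step: R->4, L=4; E->plug->E->R->C->L->D->refl->C->L'->H->R'->F->plug->F
Char 4 ('C'): step: R->5, L=4; C->plug->C->R->C->L->D->refl->C->L'->H->R'->A->plug->A
Char 5 ('H'): step: R->6, L=4; H->plug->B->R->B->L->B->refl->E->L'->F->R'->D->plug->D
Char 6 ('E'): step: R->7, L=4; E->plug->E->R->G->L->H->refl->F->L'->D->R'->D->plug->D
Char 7 ('D'): step: R->0, L->5 (L advanced); D->plug->D->R->F->L->G->refl->A->L'->A->R'->E->plug->E
Char 8 ('H'): step: R->1, L=5; H->plug->B->R->B->L->C->refl->D->L'->E->R'->C->plug->C

Answer: ADFADDEC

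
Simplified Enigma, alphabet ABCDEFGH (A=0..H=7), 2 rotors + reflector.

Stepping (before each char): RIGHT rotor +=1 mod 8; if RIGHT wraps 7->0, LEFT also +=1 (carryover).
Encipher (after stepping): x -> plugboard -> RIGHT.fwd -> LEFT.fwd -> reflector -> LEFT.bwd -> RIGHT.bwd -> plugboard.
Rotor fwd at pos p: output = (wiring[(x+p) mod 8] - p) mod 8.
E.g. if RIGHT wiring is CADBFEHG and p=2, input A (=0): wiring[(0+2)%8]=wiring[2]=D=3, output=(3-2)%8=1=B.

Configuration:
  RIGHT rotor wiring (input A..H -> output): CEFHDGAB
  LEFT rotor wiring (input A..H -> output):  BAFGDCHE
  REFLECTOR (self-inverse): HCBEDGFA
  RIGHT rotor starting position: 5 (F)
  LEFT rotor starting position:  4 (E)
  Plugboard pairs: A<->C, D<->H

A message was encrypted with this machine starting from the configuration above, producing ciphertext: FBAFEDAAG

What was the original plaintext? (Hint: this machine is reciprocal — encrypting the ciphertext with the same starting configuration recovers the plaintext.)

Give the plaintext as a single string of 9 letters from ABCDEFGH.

Char 1 ('F'): step: R->6, L=4; F->plug->F->R->B->L->G->refl->F->L'->E->R'->C->plug->A
Char 2 ('B'): step: R->7, L=4; B->plug->B->R->D->L->A->refl->H->L'->A->R'->E->plug->E
Char 3 ('A'): step: R->0, L->5 (L advanced); A->plug->C->R->F->L->A->refl->H->L'->C->R'->A->plug->C
Char 4 ('F'): step: R->1, L=5; F->plug->F->R->H->L->G->refl->F->L'->A->R'->G->plug->G
Char 5 ('E'): step: R->2, L=5; E->plug->E->R->G->L->B->refl->C->L'->B->R'->C->plug->A
Char 6 ('D'): step: R->3, L=5; D->plug->H->R->C->L->H->refl->A->L'->F->R'->D->plug->H
Char 7 ('A'): step: R->4, L=5; A->plug->C->R->E->L->D->refl->E->L'->D->R'->H->plug->D
Char 8 ('A'): step: R->5, L=5; A->plug->C->R->E->L->D->refl->E->L'->D->R'->B->plug->B
Char 9 ('G'): step: R->6, L=5; G->plug->G->R->F->L->A->refl->H->L'->C->R'->A->plug->C

Answer: AECGAHDBC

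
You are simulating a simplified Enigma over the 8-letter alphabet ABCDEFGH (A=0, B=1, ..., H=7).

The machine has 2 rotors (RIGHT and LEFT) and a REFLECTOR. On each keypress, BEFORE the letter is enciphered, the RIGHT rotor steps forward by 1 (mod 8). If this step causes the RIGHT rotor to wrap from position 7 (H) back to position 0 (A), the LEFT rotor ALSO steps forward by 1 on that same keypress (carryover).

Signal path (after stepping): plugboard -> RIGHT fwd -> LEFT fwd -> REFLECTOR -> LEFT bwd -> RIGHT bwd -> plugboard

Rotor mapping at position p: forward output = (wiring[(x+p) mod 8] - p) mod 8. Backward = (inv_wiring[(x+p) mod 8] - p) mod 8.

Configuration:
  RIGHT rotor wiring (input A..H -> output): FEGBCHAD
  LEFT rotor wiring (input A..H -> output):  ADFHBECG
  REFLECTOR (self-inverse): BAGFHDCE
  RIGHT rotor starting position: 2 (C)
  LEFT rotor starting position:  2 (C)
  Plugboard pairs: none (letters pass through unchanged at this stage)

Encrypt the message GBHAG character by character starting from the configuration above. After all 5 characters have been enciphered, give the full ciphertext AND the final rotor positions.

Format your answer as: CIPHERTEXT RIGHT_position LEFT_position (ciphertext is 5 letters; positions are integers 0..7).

Char 1 ('G'): step: R->3, L=2; G->plug->G->R->B->L->F->refl->D->L'->A->R'->E->plug->E
Char 2 ('B'): step: R->4, L=2; B->plug->B->R->D->L->C->refl->G->L'->G->R'->A->plug->A
Char 3 ('H'): step: R->5, L=2; H->plug->H->R->F->L->E->refl->H->L'->C->R'->A->plug->A
Char 4 ('A'): step: R->6, L=2; A->plug->A->R->C->L->H->refl->E->L'->F->R'->B->plug->B
Char 5 ('G'): step: R->7, L=2; G->plug->G->R->A->L->D->refl->F->L'->B->R'->H->plug->H
Final: ciphertext=EAABH, RIGHT=7, LEFT=2

Answer: EAABH 7 2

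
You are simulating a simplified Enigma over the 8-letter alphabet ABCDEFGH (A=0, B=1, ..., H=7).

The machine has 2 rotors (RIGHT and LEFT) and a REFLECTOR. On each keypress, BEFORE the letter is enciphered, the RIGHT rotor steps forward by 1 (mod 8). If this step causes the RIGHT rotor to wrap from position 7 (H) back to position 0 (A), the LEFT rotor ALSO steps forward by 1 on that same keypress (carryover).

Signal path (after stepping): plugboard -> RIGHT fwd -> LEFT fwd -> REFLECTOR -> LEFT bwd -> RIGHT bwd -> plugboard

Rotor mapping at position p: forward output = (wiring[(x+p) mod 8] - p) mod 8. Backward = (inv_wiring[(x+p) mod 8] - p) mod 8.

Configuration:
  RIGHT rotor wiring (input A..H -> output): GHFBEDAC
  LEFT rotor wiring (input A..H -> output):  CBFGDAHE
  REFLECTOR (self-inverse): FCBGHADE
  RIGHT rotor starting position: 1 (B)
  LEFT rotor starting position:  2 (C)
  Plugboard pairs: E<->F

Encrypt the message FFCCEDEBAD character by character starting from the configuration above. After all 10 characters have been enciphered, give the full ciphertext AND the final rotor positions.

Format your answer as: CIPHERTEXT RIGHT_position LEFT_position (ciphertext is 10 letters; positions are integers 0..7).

Answer: GBDFCGCEHE 3 3

Derivation:
Char 1 ('F'): step: R->2, L=2; F->plug->E->R->G->L->A->refl->F->L'->E->R'->G->plug->G
Char 2 ('F'): step: R->3, L=2; F->plug->E->R->H->L->H->refl->E->L'->B->R'->B->plug->B
Char 3 ('C'): step: R->4, L=2; C->plug->C->R->E->L->F->refl->A->L'->G->R'->D->plug->D
Char 4 ('C'): step: R->5, L=2; C->plug->C->R->F->L->C->refl->B->L'->C->R'->E->plug->F
Char 5 ('E'): step: R->6, L=2; E->plug->F->R->D->L->G->refl->D->L'->A->R'->C->plug->C
Char 6 ('D'): step: R->7, L=2; D->plug->D->R->G->L->A->refl->F->L'->E->R'->G->plug->G
Char 7 ('E'): step: R->0, L->3 (L advanced); E->plug->F->R->D->L->E->refl->H->L'->F->R'->C->plug->C
Char 8 ('B'): step: R->1, L=3; B->plug->B->R->E->L->B->refl->C->L'->H->R'->F->plug->E
Char 9 ('A'): step: R->2, L=3; A->plug->A->R->D->L->E->refl->H->L'->F->R'->H->plug->H
Char 10 ('D'): step: R->3, L=3; D->plug->D->R->F->L->H->refl->E->L'->D->R'->F->plug->E
Final: ciphertext=GBDFCGCEHE, RIGHT=3, LEFT=3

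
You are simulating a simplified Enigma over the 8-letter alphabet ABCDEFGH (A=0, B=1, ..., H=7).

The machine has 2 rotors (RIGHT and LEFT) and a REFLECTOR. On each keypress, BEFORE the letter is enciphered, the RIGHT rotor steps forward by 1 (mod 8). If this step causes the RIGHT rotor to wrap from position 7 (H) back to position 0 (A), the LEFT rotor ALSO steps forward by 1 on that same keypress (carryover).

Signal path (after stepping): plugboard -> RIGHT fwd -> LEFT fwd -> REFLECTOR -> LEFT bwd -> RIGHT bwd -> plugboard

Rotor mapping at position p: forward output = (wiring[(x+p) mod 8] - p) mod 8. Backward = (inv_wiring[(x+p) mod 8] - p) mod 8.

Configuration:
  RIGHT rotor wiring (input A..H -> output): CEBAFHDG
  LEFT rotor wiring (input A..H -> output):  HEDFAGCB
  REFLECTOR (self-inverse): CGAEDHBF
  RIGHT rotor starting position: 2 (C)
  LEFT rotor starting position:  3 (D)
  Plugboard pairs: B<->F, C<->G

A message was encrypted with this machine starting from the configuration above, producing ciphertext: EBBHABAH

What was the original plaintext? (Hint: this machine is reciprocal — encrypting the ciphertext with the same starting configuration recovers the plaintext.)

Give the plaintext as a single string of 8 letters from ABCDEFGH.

Char 1 ('E'): step: R->3, L=3; E->plug->E->R->D->L->H->refl->F->L'->B->R'->G->plug->C
Char 2 ('B'): step: R->4, L=3; B->plug->F->R->A->L->C->refl->A->L'->H->R'->C->plug->G
Char 3 ('B'): step: R->5, L=3; B->plug->F->R->E->L->G->refl->B->L'->G->R'->B->plug->F
Char 4 ('H'): step: R->6, L=3; H->plug->H->R->B->L->F->refl->H->L'->D->R'->E->plug->E
Char 5 ('A'): step: R->7, L=3; A->plug->A->R->H->L->A->refl->C->L'->A->R'->G->plug->C
Char 6 ('B'): step: R->0, L->4 (L advanced); B->plug->F->R->H->L->B->refl->G->L'->C->R'->A->plug->A
Char 7 ('A'): step: R->1, L=4; A->plug->A->R->D->L->F->refl->H->L'->G->R'->E->plug->E
Char 8 ('H'): step: R->2, L=4; H->plug->H->R->C->L->G->refl->B->L'->H->R'->A->plug->A

Answer: CGFECAEA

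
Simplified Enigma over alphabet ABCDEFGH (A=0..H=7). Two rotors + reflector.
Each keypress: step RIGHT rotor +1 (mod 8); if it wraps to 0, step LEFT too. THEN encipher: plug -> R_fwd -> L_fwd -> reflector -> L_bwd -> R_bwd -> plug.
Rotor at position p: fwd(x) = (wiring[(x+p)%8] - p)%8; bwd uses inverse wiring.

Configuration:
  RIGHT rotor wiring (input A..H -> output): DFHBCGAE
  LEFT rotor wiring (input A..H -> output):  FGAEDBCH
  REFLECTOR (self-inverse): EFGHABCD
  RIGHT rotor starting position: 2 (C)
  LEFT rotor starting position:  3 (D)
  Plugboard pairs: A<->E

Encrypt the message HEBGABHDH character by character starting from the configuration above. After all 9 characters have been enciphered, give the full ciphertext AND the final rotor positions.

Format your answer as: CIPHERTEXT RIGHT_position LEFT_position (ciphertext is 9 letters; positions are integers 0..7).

Char 1 ('H'): step: R->3, L=3; H->plug->H->R->E->L->E->refl->A->L'->B->R'->E->plug->A
Char 2 ('E'): step: R->4, L=3; E->plug->A->R->G->L->D->refl->H->L'->D->R'->G->plug->G
Char 3 ('B'): step: R->5, L=3; B->plug->B->R->D->L->H->refl->D->L'->G->R'->D->plug->D
Char 4 ('G'): step: R->6, L=3; G->plug->G->R->E->L->E->refl->A->L'->B->R'->E->plug->A
Char 5 ('A'): step: R->7, L=3; A->plug->E->R->C->L->G->refl->C->L'->F->R'->A->plug->E
Char 6 ('B'): step: R->0, L->4 (L advanced); B->plug->B->R->F->L->C->refl->G->L'->C->R'->E->plug->A
Char 7 ('H'): step: R->1, L=4; H->plug->H->R->C->L->G->refl->C->L'->F->R'->E->plug->A
Char 8 ('D'): step: R->2, L=4; D->plug->D->R->E->L->B->refl->F->L'->B->R'->G->plug->G
Char 9 ('H'): step: R->3, L=4; H->plug->H->R->E->L->B->refl->F->L'->B->R'->E->plug->A
Final: ciphertext=AGDAEAAGA, RIGHT=3, LEFT=4

Answer: AGDAEAAGA 3 4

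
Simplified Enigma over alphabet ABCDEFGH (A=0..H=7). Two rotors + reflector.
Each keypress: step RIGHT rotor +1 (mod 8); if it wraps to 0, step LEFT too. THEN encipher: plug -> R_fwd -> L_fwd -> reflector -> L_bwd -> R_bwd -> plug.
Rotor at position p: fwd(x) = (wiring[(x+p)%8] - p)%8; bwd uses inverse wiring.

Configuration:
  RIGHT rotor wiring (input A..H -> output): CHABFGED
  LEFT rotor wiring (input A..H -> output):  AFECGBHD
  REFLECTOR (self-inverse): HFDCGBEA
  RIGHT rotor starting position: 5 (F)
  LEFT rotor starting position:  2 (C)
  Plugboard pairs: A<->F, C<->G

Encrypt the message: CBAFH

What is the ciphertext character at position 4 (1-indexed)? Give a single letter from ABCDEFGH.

Char 1 ('C'): step: R->6, L=2; C->plug->G->R->H->L->D->refl->C->L'->A->R'->H->plug->H
Char 2 ('B'): step: R->7, L=2; B->plug->B->R->D->L->H->refl->A->L'->B->R'->D->plug->D
Char 3 ('A'): step: R->0, L->3 (L advanced); A->plug->F->R->G->L->C->refl->D->L'->B->R'->D->plug->D
Char 4 ('F'): step: R->1, L=3; F->plug->A->R->G->L->C->refl->D->L'->B->R'->H->plug->H

H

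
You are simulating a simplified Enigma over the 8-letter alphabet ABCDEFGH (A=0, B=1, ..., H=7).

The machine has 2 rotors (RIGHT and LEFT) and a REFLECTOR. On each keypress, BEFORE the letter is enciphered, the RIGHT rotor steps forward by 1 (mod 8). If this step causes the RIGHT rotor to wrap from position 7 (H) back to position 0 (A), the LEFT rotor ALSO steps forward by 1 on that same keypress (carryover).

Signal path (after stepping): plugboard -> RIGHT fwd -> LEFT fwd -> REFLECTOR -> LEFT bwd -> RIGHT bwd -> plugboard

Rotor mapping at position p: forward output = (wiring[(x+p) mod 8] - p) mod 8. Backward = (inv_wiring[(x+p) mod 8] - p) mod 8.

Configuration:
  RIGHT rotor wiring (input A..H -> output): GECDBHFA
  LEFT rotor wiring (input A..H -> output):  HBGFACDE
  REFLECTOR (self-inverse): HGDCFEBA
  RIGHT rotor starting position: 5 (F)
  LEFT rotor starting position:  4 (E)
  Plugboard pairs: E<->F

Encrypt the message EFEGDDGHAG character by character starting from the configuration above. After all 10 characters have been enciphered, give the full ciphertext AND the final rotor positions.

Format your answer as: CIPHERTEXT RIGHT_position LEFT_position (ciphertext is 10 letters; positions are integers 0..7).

Answer: CHDABBFBGF 7 5

Derivation:
Char 1 ('E'): step: R->6, L=4; E->plug->F->R->F->L->F->refl->E->L'->A->R'->C->plug->C
Char 2 ('F'): step: R->7, L=4; F->plug->E->R->E->L->D->refl->C->L'->G->R'->H->plug->H
Char 3 ('E'): step: R->0, L->5 (L advanced); E->plug->F->R->H->L->D->refl->C->L'->D->R'->D->plug->D
Char 4 ('G'): step: R->1, L=5; G->plug->G->R->H->L->D->refl->C->L'->D->R'->A->plug->A
Char 5 ('D'): step: R->2, L=5; D->plug->D->R->F->L->B->refl->G->L'->B->R'->B->plug->B
Char 6 ('D'): step: R->3, L=5; D->plug->D->R->C->L->H->refl->A->L'->G->R'->B->plug->B
Char 7 ('G'): step: R->4, L=5; G->plug->G->R->G->L->A->refl->H->L'->C->R'->E->plug->F
Char 8 ('H'): step: R->5, L=5; H->plug->H->R->E->L->E->refl->F->L'->A->R'->B->plug->B
Char 9 ('A'): step: R->6, L=5; A->plug->A->R->H->L->D->refl->C->L'->D->R'->G->plug->G
Char 10 ('G'): step: R->7, L=5; G->plug->G->R->A->L->F->refl->E->L'->E->R'->E->plug->F
Final: ciphertext=CHDABBFBGF, RIGHT=7, LEFT=5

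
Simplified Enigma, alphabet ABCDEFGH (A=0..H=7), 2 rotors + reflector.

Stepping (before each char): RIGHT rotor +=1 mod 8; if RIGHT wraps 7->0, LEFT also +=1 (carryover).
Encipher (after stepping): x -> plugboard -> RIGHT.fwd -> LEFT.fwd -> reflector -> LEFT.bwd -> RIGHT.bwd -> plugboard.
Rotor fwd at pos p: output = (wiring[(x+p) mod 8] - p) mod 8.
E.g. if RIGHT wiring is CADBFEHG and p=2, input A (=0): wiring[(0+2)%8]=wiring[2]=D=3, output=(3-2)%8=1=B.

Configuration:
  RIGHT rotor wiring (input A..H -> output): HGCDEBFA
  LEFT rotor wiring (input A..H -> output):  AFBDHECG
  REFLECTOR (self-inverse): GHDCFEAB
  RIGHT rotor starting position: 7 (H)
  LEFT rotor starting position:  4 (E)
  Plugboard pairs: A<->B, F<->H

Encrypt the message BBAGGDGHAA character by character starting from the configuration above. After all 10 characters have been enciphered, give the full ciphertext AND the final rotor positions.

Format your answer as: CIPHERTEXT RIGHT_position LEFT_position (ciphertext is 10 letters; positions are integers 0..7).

Answer: DAGFDAEBDG 1 6

Derivation:
Char 1 ('B'): step: R->0, L->5 (L advanced); B->plug->A->R->H->L->C->refl->D->L'->D->R'->D->plug->D
Char 2 ('B'): step: R->1, L=5; B->plug->A->R->F->L->E->refl->F->L'->B->R'->B->plug->A
Char 3 ('A'): step: R->2, L=5; A->plug->B->R->B->L->F->refl->E->L'->F->R'->G->plug->G
Char 4 ('G'): step: R->3, L=5; G->plug->G->R->D->L->D->refl->C->L'->H->R'->H->plug->F
Char 5 ('G'): step: R->4, L=5; G->plug->G->R->G->L->G->refl->A->L'->E->R'->D->plug->D
Char 6 ('D'): step: R->5, L=5; D->plug->D->R->C->L->B->refl->H->L'->A->R'->B->plug->A
Char 7 ('G'): step: R->6, L=5; G->plug->G->R->G->L->G->refl->A->L'->E->R'->E->plug->E
Char 8 ('H'): step: R->7, L=5; H->plug->F->R->F->L->E->refl->F->L'->B->R'->A->plug->B
Char 9 ('A'): step: R->0, L->6 (L advanced); A->plug->B->R->G->L->B->refl->H->L'->D->R'->D->plug->D
Char 10 ('A'): step: R->1, L=6; A->plug->B->R->B->L->A->refl->G->L'->H->R'->G->plug->G
Final: ciphertext=DAGFDAEBDG, RIGHT=1, LEFT=6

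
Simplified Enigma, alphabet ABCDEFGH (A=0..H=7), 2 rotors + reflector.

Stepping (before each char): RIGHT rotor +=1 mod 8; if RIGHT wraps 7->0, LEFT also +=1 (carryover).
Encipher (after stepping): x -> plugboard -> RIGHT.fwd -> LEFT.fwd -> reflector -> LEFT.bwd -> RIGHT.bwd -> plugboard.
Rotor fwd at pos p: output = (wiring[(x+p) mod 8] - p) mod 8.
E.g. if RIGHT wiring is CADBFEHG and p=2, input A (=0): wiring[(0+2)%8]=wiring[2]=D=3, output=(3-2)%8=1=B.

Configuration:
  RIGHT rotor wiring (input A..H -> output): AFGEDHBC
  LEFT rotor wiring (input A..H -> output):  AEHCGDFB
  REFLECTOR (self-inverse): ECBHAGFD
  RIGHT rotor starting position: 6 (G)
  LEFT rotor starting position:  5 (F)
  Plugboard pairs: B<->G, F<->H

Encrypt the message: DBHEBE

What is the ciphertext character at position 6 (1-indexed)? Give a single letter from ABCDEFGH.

Char 1 ('D'): step: R->7, L=5; D->plug->D->R->H->L->B->refl->C->L'->F->R'->E->plug->E
Char 2 ('B'): step: R->0, L->6 (L advanced); B->plug->G->R->B->L->D->refl->H->L'->A->R'->A->plug->A
Char 3 ('H'): step: R->1, L=6; H->plug->F->R->A->L->H->refl->D->L'->B->R'->G->plug->B
Char 4 ('E'): step: R->2, L=6; E->plug->E->R->H->L->F->refl->G->L'->D->R'->H->plug->F
Char 5 ('B'): step: R->3, L=6; B->plug->G->R->C->L->C->refl->B->L'->E->R'->C->plug->C
Char 6 ('E'): step: R->4, L=6; E->plug->E->R->E->L->B->refl->C->L'->C->R'->G->plug->B

B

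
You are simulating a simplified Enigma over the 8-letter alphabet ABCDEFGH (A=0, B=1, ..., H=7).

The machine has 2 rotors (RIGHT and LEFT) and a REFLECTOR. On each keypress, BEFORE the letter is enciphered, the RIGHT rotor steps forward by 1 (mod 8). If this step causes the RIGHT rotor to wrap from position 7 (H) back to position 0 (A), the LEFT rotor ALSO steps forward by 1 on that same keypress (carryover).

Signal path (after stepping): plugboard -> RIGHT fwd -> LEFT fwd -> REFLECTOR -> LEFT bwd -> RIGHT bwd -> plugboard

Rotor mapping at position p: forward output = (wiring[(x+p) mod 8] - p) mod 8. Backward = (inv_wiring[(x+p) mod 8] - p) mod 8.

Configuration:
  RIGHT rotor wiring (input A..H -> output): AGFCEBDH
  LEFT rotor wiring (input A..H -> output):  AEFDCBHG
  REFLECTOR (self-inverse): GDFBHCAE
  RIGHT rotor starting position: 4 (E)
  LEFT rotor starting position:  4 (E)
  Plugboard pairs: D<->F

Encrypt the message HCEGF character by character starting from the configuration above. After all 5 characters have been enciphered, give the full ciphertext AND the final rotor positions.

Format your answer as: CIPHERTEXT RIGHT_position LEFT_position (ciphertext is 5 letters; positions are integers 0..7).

Answer: AGBFD 1 5

Derivation:
Char 1 ('H'): step: R->5, L=4; H->plug->H->R->H->L->H->refl->E->L'->E->R'->A->plug->A
Char 2 ('C'): step: R->6, L=4; C->plug->C->R->C->L->D->refl->B->L'->G->R'->G->plug->G
Char 3 ('E'): step: R->7, L=4; E->plug->E->R->D->L->C->refl->F->L'->B->R'->B->plug->B
Char 4 ('G'): step: R->0, L->5 (L advanced); G->plug->G->R->D->L->D->refl->B->L'->C->R'->D->plug->F
Char 5 ('F'): step: R->1, L=5; F->plug->D->R->D->L->D->refl->B->L'->C->R'->F->plug->D
Final: ciphertext=AGBFD, RIGHT=1, LEFT=5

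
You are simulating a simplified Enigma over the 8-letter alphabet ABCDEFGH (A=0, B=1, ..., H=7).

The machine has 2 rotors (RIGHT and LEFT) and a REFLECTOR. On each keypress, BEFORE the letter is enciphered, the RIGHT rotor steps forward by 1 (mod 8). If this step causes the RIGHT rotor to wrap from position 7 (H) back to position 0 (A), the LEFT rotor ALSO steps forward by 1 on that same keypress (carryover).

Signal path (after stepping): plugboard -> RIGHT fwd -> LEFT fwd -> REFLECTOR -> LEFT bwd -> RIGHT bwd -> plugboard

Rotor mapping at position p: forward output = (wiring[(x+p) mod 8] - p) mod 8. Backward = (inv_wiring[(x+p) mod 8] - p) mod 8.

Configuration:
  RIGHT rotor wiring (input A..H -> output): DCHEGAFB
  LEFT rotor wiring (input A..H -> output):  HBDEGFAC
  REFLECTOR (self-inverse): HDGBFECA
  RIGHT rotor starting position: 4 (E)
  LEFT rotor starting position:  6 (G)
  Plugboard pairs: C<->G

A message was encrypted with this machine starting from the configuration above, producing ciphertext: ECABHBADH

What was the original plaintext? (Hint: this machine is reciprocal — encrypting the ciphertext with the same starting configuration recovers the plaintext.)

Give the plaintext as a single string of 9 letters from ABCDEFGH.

Char 1 ('E'): step: R->5, L=6; E->plug->E->R->F->L->G->refl->C->L'->A->R'->B->plug->B
Char 2 ('C'): step: R->6, L=6; C->plug->G->R->A->L->C->refl->G->L'->F->R'->C->plug->G
Char 3 ('A'): step: R->7, L=6; A->plug->A->R->C->L->B->refl->D->L'->D->R'->C->plug->G
Char 4 ('B'): step: R->0, L->7 (L advanced); B->plug->B->R->C->L->C->refl->G->L'->G->R'->E->plug->E
Char 5 ('H'): step: R->1, L=7; H->plug->H->R->C->L->C->refl->G->L'->G->R'->B->plug->B
Char 6 ('B'): step: R->2, L=7; B->plug->B->R->C->L->C->refl->G->L'->G->R'->D->plug->D
Char 7 ('A'): step: R->3, L=7; A->plug->A->R->B->L->A->refl->H->L'->F->R'->C->plug->G
Char 8 ('D'): step: R->4, L=7; D->plug->D->R->F->L->H->refl->A->L'->B->R'->C->plug->G
Char 9 ('H'): step: R->5, L=7; H->plug->H->R->B->L->A->refl->H->L'->F->R'->E->plug->E

Answer: BGGEBDGGE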